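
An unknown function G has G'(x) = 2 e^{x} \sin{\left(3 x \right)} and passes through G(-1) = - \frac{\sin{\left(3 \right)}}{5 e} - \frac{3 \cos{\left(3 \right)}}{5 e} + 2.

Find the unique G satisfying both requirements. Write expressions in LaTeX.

Since d/dx undoes antidifferentiation here, G(x) must give back the stated G'(x).
A general antiderivative is \frac{e^{x} \sin{\left(3 x \right)}}{5} - \frac{3 e^{x} \cos{\left(3 x \right)}}{5} + C.
The condition gives C = - \frac{\sin{\left(3 \right)}}{5 e} - \frac{3 \cos{\left(3 \right)}}{5 e} + 2 - (- \frac{\sin{\left(3 \right)}}{5 e} - \frac{3 \cos{\left(3 \right)}}{5 e}) = 2.
So G(x) = \frac{e^{x} \sin{\left(3 x \right)}}{5} - \frac{3 e^{x} \cos{\left(3 x \right)}}{5} + 2.
Check: d/dx[\frac{e^{x} \sin{\left(3 x \right)}}{5} - \frac{3 e^{x} \cos{\left(3 x \right)}}{5} + 2] = 2 e^{x} \sin{\left(3 x \right)} = G'(x).

G(x) = \frac{e^{x} \sin{\left(3 x \right)}}{5} - \frac{3 e^{x} \cos{\left(3 x \right)}}{5} + 2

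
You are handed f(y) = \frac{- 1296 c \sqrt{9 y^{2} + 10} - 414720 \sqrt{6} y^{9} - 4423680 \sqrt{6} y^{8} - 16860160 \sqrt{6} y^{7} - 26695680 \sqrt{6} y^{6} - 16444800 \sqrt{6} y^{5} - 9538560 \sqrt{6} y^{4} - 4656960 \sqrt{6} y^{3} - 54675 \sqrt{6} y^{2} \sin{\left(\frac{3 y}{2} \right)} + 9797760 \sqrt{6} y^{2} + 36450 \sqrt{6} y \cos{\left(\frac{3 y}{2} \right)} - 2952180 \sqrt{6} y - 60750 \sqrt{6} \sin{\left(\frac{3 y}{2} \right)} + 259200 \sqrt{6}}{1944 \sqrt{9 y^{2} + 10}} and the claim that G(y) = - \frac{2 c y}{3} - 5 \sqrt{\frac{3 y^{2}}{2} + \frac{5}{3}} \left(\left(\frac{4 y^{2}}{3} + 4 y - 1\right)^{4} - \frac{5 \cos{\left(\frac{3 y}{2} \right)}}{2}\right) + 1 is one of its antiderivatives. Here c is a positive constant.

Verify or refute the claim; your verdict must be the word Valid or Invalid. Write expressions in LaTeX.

d/dy[G] = \frac{- 1296 c \sqrt{9 y^{2} + 10} - 414720 \sqrt{6} y^{9} - 4423680 \sqrt{6} y^{8} - 16860160 \sqrt{6} y^{7} - 26695680 \sqrt{6} y^{6} - 16444800 \sqrt{6} y^{5} - 9538560 \sqrt{6} y^{4} - 4656960 \sqrt{6} y^{3} - 54675 \sqrt{6} y^{2} \sin{\left(\frac{3 y}{2} \right)} + 9797760 \sqrt{6} y^{2} + 36450 \sqrt{6} y \cos{\left(\frac{3 y}{2} \right)} - 2952180 \sqrt{6} y - 60750 \sqrt{6} \sin{\left(\frac{3 y}{2} \right)} + 259200 \sqrt{6}}{1944 \sqrt{9 y^{2} + 10}}
This equals f(y) exactly, so the claim holds.

Valid - the claim checks out under differentiation.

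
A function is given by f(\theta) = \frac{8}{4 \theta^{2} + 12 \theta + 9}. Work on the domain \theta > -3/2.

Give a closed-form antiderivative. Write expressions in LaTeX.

Check any antiderivative F(\theta) by computing F'(\theta) and comparing it with f(\theta).
Check: d/d\theta[- \frac{4}{2 \theta + 3}] = \frac{8}{4 \theta^{2} + 12 \theta + 9} = f(\theta).

An antiderivative is F(\theta) = - \frac{4}{2 \theta + 3}.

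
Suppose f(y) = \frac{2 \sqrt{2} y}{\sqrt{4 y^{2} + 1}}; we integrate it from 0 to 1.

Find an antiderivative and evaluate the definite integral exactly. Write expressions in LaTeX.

f matches the chain-rule pattern g'(h)*h' with inner function h(y) = 2 y^{2} + \frac{1}{2}; substituting u = h(y) collapses the integral.
F(y) = \sqrt{2 y^{2} + \frac{1}{2}} is an antiderivative of f.
Check: d/dy[\sqrt{2 y^{2} + \frac{1}{2}}] = \frac{2 \sqrt{2} y}{\sqrt{4 y^{2} + 1}} = f(y).
F(1) = \frac{\sqrt{10}}{2}; F(0) = \frac{\sqrt{2}}{2}.
Integral = F(1) - F(0) = - \frac{\sqrt{2}}{2} + \frac{\sqrt{10}}{2}.

Antiderivative: F(y) = \sqrt{2 y^{2} + \frac{1}{2}}; value = - \frac{\sqrt{2}}{2} + \frac{\sqrt{10}}{2}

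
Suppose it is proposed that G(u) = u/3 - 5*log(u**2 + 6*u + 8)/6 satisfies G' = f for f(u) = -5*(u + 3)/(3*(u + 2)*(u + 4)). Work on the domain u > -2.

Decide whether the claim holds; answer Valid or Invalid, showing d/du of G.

d/du[G] = (u**2 + u - 7)/(3*u**2 + 18*u + 24)
d/du[G] - f(u) = 1/3 != 0.

Invalid: d/du[G] - f = 1/3, which is not 0.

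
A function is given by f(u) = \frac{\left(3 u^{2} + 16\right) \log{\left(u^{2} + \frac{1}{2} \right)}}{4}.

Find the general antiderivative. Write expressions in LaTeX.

F(u) = \frac{u^{3} \log{\left(u^{2} + \frac{1}{2} \right)}}{4} - \frac{u^{3}}{6} + 4 u \log{\left(u^{2} + \frac{1}{2} \right)} - \frac{31 u}{4} + \frac{31 \sqrt{2} \operatorname{atan}{\left(\sqrt{2} u \right)}}{8} + C

Whatever form F(u) takes, F'(u) = f(u) is non-negotiable.
Check: d/du[\frac{u^{3} \log{\left(u^{2} + \frac{1}{2} \right)}}{4} - \frac{u^{3}}{6} + 4 u \log{\left(u^{2} + \frac{1}{2} \right)} - \frac{31 u}{4} + \frac{31 \sqrt{2} \operatorname{atan}{\left(\sqrt{2} u \right)}}{8}] = \frac{3 u^{2} \log{\left(u^{2} + \frac{1}{2} \right)}}{4} + 4 \log{\left(u^{2} + \frac{1}{2} \right)}, which equals f(u).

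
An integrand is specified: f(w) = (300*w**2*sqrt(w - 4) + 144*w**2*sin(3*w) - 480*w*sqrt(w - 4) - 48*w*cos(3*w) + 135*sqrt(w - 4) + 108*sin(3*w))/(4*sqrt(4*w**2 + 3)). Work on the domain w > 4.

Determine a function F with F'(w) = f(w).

f has the shape u'v + uv' for u = 3*sqrt(4*w**2 + 3) and v = 5*(w - 4)**(3/2)/2 - cos(3*w) — it is the derivative of the product u*v.
Check: d/dw[3*sqrt(4*w**2 + 3)*(5*(w - 4)**(3/2)/2 - cos(3*w))] = (300*w**2*sqrt(w - 4) + 144*w**2*sin(3*w) - 480*w*sqrt(w - 4) - 48*w*cos(3*w) + 135*sqrt(w - 4) + 108*sin(3*w))/(4*sqrt(4*w**2 + 3)) = f(w).

An antiderivative is F(w) = 3*sqrt(4*w**2 + 3)*(5*(w - 4)**(3/2)/2 - cos(3*w)).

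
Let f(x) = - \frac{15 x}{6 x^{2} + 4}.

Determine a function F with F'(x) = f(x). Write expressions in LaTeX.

f matches the chain-rule pattern g'(h)*h' with inner function h(x) = \frac{3 x^{2}}{2} + 1; substituting u = h(x) collapses the integral.
Check: d/dx[- \frac{5 \log{\left(\frac{3 x^{2}}{2} + 1 \right)}}{4}] = - \frac{15 x}{6 x^{2} + 4} = f(x).

An antiderivative is F(x) = - \frac{5 \log{\left(\frac{3 x^{2}}{2} + 1 \right)}}{4}.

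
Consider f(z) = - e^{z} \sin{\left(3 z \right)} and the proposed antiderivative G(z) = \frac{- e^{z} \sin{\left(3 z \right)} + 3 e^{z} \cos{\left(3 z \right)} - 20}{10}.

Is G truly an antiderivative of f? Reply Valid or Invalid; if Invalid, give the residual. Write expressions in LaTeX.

Valid - differentiating G returns exactly f.

d/dz[G] = - e^{z} \sin{\left(3 z \right)}
This equals f(z) exactly, so the claim holds.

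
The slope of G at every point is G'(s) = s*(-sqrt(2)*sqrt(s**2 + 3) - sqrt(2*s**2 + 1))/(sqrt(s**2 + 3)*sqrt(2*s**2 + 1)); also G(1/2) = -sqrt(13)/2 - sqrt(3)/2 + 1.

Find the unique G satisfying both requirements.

G(s) = sqrt(2)*(-sqrt(2)*sqrt(s**2 + 3) - sqrt(2*s**2 + 1) + sqrt(2))/2

Whatever form G(s) takes, its d/ds must return the stated G'(s).
A general antiderivative is -sqrt(s**2 + 1/2) - sqrt(s**2 + 3) + C.
The condition gives C = -sqrt(13)/2 - sqrt(3)/2 + 1 - (-sqrt(13)/2 - sqrt(3)/2) = 1.
So G(s) = sqrt(2)*(-sqrt(2)*sqrt(s**2 + 3) - sqrt(2*s**2 + 1) + sqrt(2))/2.
Check: d/ds[sqrt(2)*(-sqrt(2)*sqrt(s**2 + 3) - sqrt(2*s**2 + 1) + sqrt(2))/2] = (-sqrt(2)*s*sqrt(s**2 + 3) - s*sqrt(2*s**2 + 1))/(sqrt(s**2 + 3)*sqrt(2*s**2 + 1)), which equals G'(s).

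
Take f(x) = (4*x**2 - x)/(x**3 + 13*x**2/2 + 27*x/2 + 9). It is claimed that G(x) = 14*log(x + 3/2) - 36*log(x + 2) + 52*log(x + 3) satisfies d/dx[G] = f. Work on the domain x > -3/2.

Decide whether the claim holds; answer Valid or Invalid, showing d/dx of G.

d/dx[G] = (60*x**2 + 180*x + 156)/(2*x**3 + 13*x**2 + 27*x + 18)
d/dx[G] - f(x) = 26/(x + 3) != 0.

Invalid: d/dx[G] - f = 26/(x + 3), which is not 0.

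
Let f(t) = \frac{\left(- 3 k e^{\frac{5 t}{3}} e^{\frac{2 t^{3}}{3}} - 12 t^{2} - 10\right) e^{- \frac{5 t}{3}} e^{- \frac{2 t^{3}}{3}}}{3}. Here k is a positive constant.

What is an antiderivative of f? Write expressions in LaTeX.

An antiderivative is F(t) = - k t + 2 e^{- \frac{2 t^{3}}{3} - \frac{5 t}{3}}.

Recover f(t) by differentiating a candidate F(t); any mismatch rules it out.
Check: d/dt[- k t + 2 e^{- \frac{2 t^{3}}{3} - \frac{5 t}{3}}] = \frac{\left(- 3 k e^{\frac{5 t}{3}} e^{\frac{2 t^{3}}{3}} - 12 t^{2} - 10\right) e^{- \frac{5 t}{3}} e^{- \frac{2 t^{3}}{3}}}{3} = f(t).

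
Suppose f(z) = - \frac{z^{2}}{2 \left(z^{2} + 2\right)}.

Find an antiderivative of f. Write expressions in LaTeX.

An antiderivative is F(z) = - \frac{z - \sqrt{2} \operatorname{atan}{\left(\frac{\sqrt{2} z}{2} \right)}}{2}.

Whatever form F(z) takes, F'(z) = f(z) is non-negotiable.
Check: d/dz[- \frac{z - \sqrt{2} \operatorname{atan}{\left(\frac{\sqrt{2} z}{2} \right)}}{2}] = - \frac{z^{2}}{2 z^{2} + 4}, which equals f(z).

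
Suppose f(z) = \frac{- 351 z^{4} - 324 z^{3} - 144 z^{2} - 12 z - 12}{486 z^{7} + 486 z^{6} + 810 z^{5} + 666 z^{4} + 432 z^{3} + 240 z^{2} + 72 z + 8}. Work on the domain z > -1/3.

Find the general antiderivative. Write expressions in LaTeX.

A candidate is checked by its d/dz: the result must match f(z).
Check: d/dz[\frac{3 \left(13 z^{2} + 8 z + 2\right)}{4 \left(3 z + 1\right)^{2} \left(3 z^{2} + 2\right)}] = \frac{- 351 z^{4} - 324 z^{3} - 144 z^{2} - 12 z - 12}{486 z^{7} + 486 z^{6} + 810 z^{5} + 666 z^{4} + 432 z^{3} + 240 z^{2} + 72 z + 8} = f(z).

F(z) = \frac{3 \left(13 z^{2} + 8 z + 2\right)}{4 \left(3 z + 1\right)^{2} \left(3 z^{2} + 2\right)} + C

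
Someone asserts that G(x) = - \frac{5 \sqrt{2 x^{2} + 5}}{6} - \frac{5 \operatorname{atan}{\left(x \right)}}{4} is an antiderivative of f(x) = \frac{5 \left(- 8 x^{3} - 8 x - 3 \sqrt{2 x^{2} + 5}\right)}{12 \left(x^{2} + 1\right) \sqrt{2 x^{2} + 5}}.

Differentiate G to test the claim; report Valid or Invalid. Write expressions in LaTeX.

Invalid: d/dx[G] - f = \frac{5 x \sqrt{2 x^{2} + 5}}{6 x^{2} + 15}, which is not 0.

d/dx[G] = \frac{- 20 x^{3} - 20 x - 15 \sqrt{2 x^{2} + 5}}{12 x^{2} \sqrt{2 x^{2} + 5} + 12 \sqrt{2 x^{2} + 5}}
d/dx[G] - f(x) = \frac{5 x \sqrt{2 x^{2} + 5}}{6 x^{2} + 15} != 0.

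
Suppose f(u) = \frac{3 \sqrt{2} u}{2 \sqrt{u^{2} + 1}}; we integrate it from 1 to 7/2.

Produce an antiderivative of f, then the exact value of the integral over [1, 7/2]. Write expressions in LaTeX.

f matches the chain-rule pattern g'(h)*h' with inner function h(u) = 2 u^{2} + 2; substituting w = h(u) collapses the integral.
F(u) = \frac{3 \sqrt{2 u^{2} + 2}}{2} is an antiderivative of f.
Check: d/du[\frac{3 \sqrt{2 u^{2} + 2}}{2}] = \frac{3 \sqrt{2} u}{2 \sqrt{u^{2} + 1}} = f(u).
F(7/2) = \frac{3 \sqrt{106}}{4}; F(1) = 3.
Integral = F(7/2) - F(1) = -3 + \frac{3 \sqrt{106}}{4}.

Antiderivative: F(u) = \frac{3 \sqrt{2 u^{2} + 2}}{2}; value = -3 + \frac{3 \sqrt{106}}{4}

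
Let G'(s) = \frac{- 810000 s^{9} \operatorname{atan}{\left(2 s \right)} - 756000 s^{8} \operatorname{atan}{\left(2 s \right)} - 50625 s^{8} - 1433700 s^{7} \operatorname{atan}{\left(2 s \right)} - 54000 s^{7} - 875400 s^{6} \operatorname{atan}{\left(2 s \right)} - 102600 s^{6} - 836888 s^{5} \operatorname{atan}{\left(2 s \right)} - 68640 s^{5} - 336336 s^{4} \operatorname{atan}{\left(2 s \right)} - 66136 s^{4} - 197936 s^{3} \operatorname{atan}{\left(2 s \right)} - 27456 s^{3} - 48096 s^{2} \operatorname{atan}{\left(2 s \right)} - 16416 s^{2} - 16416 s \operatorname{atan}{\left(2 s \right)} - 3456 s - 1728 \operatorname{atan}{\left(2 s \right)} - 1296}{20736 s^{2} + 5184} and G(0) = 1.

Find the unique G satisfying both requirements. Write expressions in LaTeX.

G(s) = - \frac{625 s^{8} \operatorname{atan}{\left(2 s \right)}}{128} - \frac{125 s^{7} \operatorname{atan}{\left(2 s \right)}}{24} - \frac{475 s^{6} \operatorname{atan}{\left(2 s \right)}}{48} - \frac{715 s^{5} \operatorname{atan}{\left(2 s \right)}}{108} - \frac{8267 s^{4} \operatorname{atan}{\left(2 s \right)}}{1296} - \frac{143 s^{3} \operatorname{atan}{\left(2 s \right)}}{54} - \frac{19 s^{2} \operatorname{atan}{\left(2 s \right)}}{12} - \frac{s \operatorname{atan}{\left(2 s \right)}}{3} - \frac{\operatorname{atan}{\left(2 s \right)}}{8} + 1

Recognize the product-rule pattern: G'(s) = u'v + uv' with u = - 2 \left(\frac{5 s^{2}}{4} + \frac{s}{3} + \frac{1}{2}\right)^{4}, v = \operatorname{atan}{\left(2 s \right)}, so integration by parts undoes it.
A general antiderivative is - 2 \left(\frac{5 s^{2}}{4} + \frac{s}{3} + \frac{1}{2}\right)^{4} \operatorname{atan}{\left(2 s \right)} + C.
The condition gives C = 1 - (0) = 1.
So G(s) = - \frac{625 s^{8} \operatorname{atan}{\left(2 s \right)}}{128} - \frac{125 s^{7} \operatorname{atan}{\left(2 s \right)}}{24} - \frac{475 s^{6} \operatorname{atan}{\left(2 s \right)}}{48} - \frac{715 s^{5} \operatorname{atan}{\left(2 s \right)}}{108} - \frac{8267 s^{4} \operatorname{atan}{\left(2 s \right)}}{1296} - \frac{143 s^{3} \operatorname{atan}{\left(2 s \right)}}{54} - \frac{19 s^{2} \operatorname{atan}{\left(2 s \right)}}{12} - \frac{s \operatorname{atan}{\left(2 s \right)}}{3} - \frac{\operatorname{atan}{\left(2 s \right)}}{8} + 1.
Check: d/ds[- \frac{625 s^{8} \operatorname{atan}{\left(2 s \right)}}{128} - \frac{125 s^{7} \operatorname{atan}{\left(2 s \right)}}{24} - \frac{475 s^{6} \operatorname{atan}{\left(2 s \right)}}{48} - \frac{715 s^{5} \operatorname{atan}{\left(2 s \right)}}{108} - \frac{8267 s^{4} \operatorname{atan}{\left(2 s \right)}}{1296} - \frac{143 s^{3} \operatorname{atan}{\left(2 s \right)}}{54} - \frac{19 s^{2} \operatorname{atan}{\left(2 s \right)}}{12} - \frac{s \operatorname{atan}{\left(2 s \right)}}{3} - \frac{\operatorname{atan}{\left(2 s \right)}}{8} + 1] = \frac{- 810000 s^{9} \operatorname{atan}{\left(2 s \right)} - 756000 s^{8} \operatorname{atan}{\left(2 s \right)} - 50625 s^{8} - 1433700 s^{7} \operatorname{atan}{\left(2 s \right)} - 54000 s^{7} - 875400 s^{6} \operatorname{atan}{\left(2 s \right)} - 102600 s^{6} - 836888 s^{5} \operatorname{atan}{\left(2 s \right)} - 68640 s^{5} - 336336 s^{4} \operatorname{atan}{\left(2 s \right)} - 66136 s^{4} - 197936 s^{3} \operatorname{atan}{\left(2 s \right)} - 27456 s^{3} - 48096 s^{2} \operatorname{atan}{\left(2 s \right)} - 16416 s^{2} - 16416 s \operatorname{atan}{\left(2 s \right)} - 3456 s - 1728 \operatorname{atan}{\left(2 s \right)} - 1296}{20736 s^{2} + 5184} = G'(s).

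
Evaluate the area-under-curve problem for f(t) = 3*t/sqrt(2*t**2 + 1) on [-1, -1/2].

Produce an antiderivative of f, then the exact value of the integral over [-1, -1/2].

f matches the chain-rule pattern g'(h)*h' with inner function h(t) = 2*t**2 + 1; substituting u = h(t) collapses the integral.
F(t) = 3*sqrt(2*t**2 + 1)/2 is an antiderivative of f.
Check: d/dt[3*sqrt(2*t**2 + 1)/2] = 3*t/sqrt(2*t**2 + 1) = f(t).
F(-1/2) = 3*sqrt(6)/4; F(-1) = 3*sqrt(3)/2.
Integral = F(-1/2) - F(-1) = -3*sqrt(3)/2 + 3*sqrt(6)/4.

Antiderivative: F(t) = 3*sqrt(2*t**2 + 1)/2; value = -3*sqrt(3)/2 + 3*sqrt(6)/4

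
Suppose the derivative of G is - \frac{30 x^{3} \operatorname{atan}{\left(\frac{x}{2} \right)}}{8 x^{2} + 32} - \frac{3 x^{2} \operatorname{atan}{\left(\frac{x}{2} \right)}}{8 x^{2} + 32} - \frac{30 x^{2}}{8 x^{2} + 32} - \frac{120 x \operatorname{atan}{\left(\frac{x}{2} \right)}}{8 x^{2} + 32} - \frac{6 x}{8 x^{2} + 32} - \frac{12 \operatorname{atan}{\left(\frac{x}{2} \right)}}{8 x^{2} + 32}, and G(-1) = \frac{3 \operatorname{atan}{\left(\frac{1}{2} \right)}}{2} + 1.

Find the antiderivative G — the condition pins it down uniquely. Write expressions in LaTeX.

Recognize the product-rule pattern: G'(x) = u'v + uv' with u = - \frac{15 x^{2}}{8} - \frac{3 x}{8}, v = \operatorname{atan}{\left(\frac{x}{2} \right)}, so integration by parts undoes it.
A general antiderivative is \frac{3 \left(- \frac{5 x^{2}}{4} - \frac{x}{4}\right) \operatorname{atan}{\left(\frac{x}{2} \right)}}{2} + C.
The condition gives C = \frac{3 \operatorname{atan}{\left(\frac{1}{2} \right)}}{2} + 1 - (\frac{3 \operatorname{atan}{\left(\frac{1}{2} \right)}}{2}) = 1.
So G(x) = - \frac{15 x^{2} \operatorname{atan}{\left(\frac{x}{2} \right)}}{8} - \frac{3 x \operatorname{atan}{\left(\frac{x}{2} \right)}}{8} + 1.
Check: d/dx[- \frac{15 x^{2} \operatorname{atan}{\left(\frac{x}{2} \right)}}{8} - \frac{3 x \operatorname{atan}{\left(\frac{x}{2} \right)}}{8} + 1] = \frac{- 30 x^{3} \operatorname{atan}{\left(\frac{x}{2} \right)} - 3 x^{2} \operatorname{atan}{\left(\frac{x}{2} \right)} - 30 x^{2} - 120 x \operatorname{atan}{\left(\frac{x}{2} \right)} - 6 x - 12 \operatorname{atan}{\left(\frac{x}{2} \right)}}{8 x^{2} + 32}, which equals G'(x).

G(x) = - \frac{15 x^{2} \operatorname{atan}{\left(\frac{x}{2} \right)}}{8} - \frac{3 x \operatorname{atan}{\left(\frac{x}{2} \right)}}{8} + 1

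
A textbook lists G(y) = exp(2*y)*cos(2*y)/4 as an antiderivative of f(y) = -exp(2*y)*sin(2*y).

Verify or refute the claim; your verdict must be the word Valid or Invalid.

Invalid: d/dy[G] - f = exp(2*y)*sin(2*y)/2 + exp(2*y)*cos(2*y)/2, which is not 0.

d/dy[G] = -exp(2*y)*sin(2*y)/2 + exp(2*y)*cos(2*y)/2
d/dy[G] - f(y) = exp(2*y)*sin(2*y)/2 + exp(2*y)*cos(2*y)/2 != 0.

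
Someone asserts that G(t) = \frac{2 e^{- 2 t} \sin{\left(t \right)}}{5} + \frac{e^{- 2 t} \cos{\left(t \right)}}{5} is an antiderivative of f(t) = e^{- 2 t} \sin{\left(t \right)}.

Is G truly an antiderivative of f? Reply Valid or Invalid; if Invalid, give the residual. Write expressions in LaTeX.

Invalid: d/dt[G] - f = - 2 e^{- 2 t} \sin{\left(t \right)}, which is not 0.

d/dt[G] = - e^{- 2 t} \sin{\left(t \right)}
d/dt[G] - f(t) = - 2 e^{- 2 t} \sin{\left(t \right)} != 0.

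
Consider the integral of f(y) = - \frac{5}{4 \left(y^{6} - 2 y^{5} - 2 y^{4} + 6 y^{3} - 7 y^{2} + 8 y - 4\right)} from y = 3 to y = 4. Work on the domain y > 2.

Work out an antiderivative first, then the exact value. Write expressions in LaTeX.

Antiderivative: F(y) = \frac{- 9 y \log{\left(y - 2 \right)} - 10 y \log{\left(y - 1 \right)} + y \log{\left(y + 2 \right)} + 9 y \log{\left(y^{2} + 1 \right)} + 9 \log{\left(y - 2 \right)} + 10 \log{\left(y - 1 \right)} - \log{\left(y + 2 \right)} - 9 \log{\left(y^{2} + 1 \right)} - 30}{144 \left(y - 1\right)}; value = - \frac{\log{\left(10 \right)}}{16} - \frac{5 \log{\left(3 \right)}}{72} - \frac{\log{\left(5 \right)}}{144} + \frac{\log{\left(2 \right)}}{144} + \frac{\log{\left(6 \right)}}{144} + \frac{5}{144} + \frac{\log{\left(17 \right)}}{16}

Factor the denominator (4 \left(y - 2\right) \left(y - 1\right)^{2} \left(y + 2\right) \left(y^{2} + 1\right)) and decompose: f = \frac{y}{8 \left(y^{2} + 1\right)} + \frac{1}{144 \left(y + 2\right)} - \frac{5}{72 \left(y - 1\right)} + \frac{5}{24 \left(y - 1\right)^{2}} - \frac{1}{16 \left(y - 2\right)}; each piece integrates to a log, atan, or power term.
F(y) = \frac{- 9 y \log{\left(y - 2 \right)} - 10 y \log{\left(y - 1 \right)} + y \log{\left(y + 2 \right)} + 9 y \log{\left(y^{2} + 1 \right)} + 9 \log{\left(y - 2 \right)} + 10 \log{\left(y - 1 \right)} - \log{\left(y + 2 \right)} - 9 \log{\left(y^{2} + 1 \right)} - 30}{144 \left(y - 1\right)} is an antiderivative of f.
Check: d/dy[\frac{- 9 y \log{\left(y - 2 \right)} - 10 y \log{\left(y - 1 \right)} + y \log{\left(y + 2 \right)} + 9 y \log{\left(y^{2} + 1 \right)} + 9 \log{\left(y - 2 \right)} + 10 \log{\left(y - 1 \right)} - \log{\left(y + 2 \right)} - 9 \log{\left(y^{2} + 1 \right)} - 30}{144 \left(y - 1\right)}] = - \frac{5}{4 y^{6} - 8 y^{5} - 8 y^{4} + 24 y^{3} - 28 y^{2} + 32 y - 16}, which equals f(y).
F(4) = - \frac{5 \log{\left(3 \right)}}{72} - \frac{5}{72} - \frac{\log{\left(2 \right)}}{16} + \frac{\log{\left(6 \right)}}{144} + \frac{\log{\left(17 \right)}}{16}; F(3) = - \frac{5}{48} - \frac{5 \log{\left(2 \right)}}{72} + \frac{\log{\left(5 \right)}}{144} + \frac{\log{\left(10 \right)}}{16}.
Integral = F(4) - F(3) = - \frac{\log{\left(10 \right)}}{16} - \frac{5 \log{\left(3 \right)}}{72} - \frac{\log{\left(5 \right)}}{144} + \frac{\log{\left(2 \right)}}{144} + \frac{\log{\left(6 \right)}}{144} + \frac{5}{144} + \frac{\log{\left(17 \right)}}{16}.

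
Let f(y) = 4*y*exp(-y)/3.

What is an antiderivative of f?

An antiderivative is F(y) = 4*(-y - 1)*exp(-y)/3.

f has the shape u'v + uv' for u = -4*y/3 - 4/3 and v = exp(-y) — it is the derivative of the product u*v.
Check: d/dy[4*(-y - 1)*exp(-y)/3] = 4*y*exp(-y)/3 = f(y).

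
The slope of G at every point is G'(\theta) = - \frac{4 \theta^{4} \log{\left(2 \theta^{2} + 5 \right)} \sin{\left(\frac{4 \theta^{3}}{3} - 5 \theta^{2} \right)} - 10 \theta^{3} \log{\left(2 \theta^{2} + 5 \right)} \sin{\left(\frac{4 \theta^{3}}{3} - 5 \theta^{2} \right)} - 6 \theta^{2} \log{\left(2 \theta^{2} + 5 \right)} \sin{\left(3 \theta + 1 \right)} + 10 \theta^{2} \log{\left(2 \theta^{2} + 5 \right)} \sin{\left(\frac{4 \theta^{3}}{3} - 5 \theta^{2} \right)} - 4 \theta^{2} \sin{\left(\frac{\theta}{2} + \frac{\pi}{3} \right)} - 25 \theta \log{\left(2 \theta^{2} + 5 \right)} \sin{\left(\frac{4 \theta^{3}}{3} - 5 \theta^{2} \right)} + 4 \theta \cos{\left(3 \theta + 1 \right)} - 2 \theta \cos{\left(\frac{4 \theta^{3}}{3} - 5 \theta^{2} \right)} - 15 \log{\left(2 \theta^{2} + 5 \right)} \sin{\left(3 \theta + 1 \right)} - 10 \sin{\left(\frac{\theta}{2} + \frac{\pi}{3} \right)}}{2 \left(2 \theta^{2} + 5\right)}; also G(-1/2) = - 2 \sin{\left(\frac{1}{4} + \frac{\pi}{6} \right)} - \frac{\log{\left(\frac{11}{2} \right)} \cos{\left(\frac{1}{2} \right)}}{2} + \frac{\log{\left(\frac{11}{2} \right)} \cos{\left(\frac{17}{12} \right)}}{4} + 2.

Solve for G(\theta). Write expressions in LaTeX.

G(\theta) = \frac{\left(- 2 \cos{\left(3 \theta + 1 \right)} + \cos{\left(\frac{4 \theta^{3}}{3} - 5 \theta^{2} \right)}\right) \log{\left(2 \theta^{2} + 5 \right)} - 8 \cos{\left(\frac{\theta}{2} + \frac{\pi}{3} \right)} + 8}{4}

Differentiate the proposed G(\theta) back; it has to land on the given G'(\theta).
A general antiderivative is \left(- \frac{\cos{\left(3 \theta + 1 \right)}}{2} + \frac{\cos{\left(\frac{4 \theta^{3}}{3} - 5 \theta^{2} \right)}}{4}\right) \log{\left(2 \theta^{2} + 5 \right)} - 2 \cos{\left(\frac{\theta}{2} + \frac{\pi}{3} \right)} + C.
The condition gives C = - 2 \sin{\left(\frac{1}{4} + \frac{\pi}{6} \right)} - \frac{\log{\left(\frac{11}{2} \right)} \cos{\left(\frac{1}{2} \right)}}{2} + \frac{\log{\left(\frac{11}{2} \right)} \cos{\left(\frac{17}{12} \right)}}{4} + 2 - (- 2 \sin{\left(\frac{1}{4} + \frac{\pi}{6} \right)} - \frac{\log{\left(\frac{11}{2} \right)} \cos{\left(\frac{1}{2} \right)}}{2} + \frac{\log{\left(\frac{11}{2} \right)} \cos{\left(\frac{17}{12} \right)}}{4}) = 2.
So G(\theta) = \frac{\left(- 2 \cos{\left(3 \theta + 1 \right)} + \cos{\left(\frac{4 \theta^{3}}{3} - 5 \theta^{2} \right)}\right) \log{\left(2 \theta^{2} + 5 \right)} - 8 \cos{\left(\frac{\theta}{2} + \frac{\pi}{3} \right)} + 8}{4}.
Check: d/d\theta[\frac{\left(- 2 \cos{\left(3 \theta + 1 \right)} + \cos{\left(\frac{4 \theta^{3}}{3} - 5 \theta^{2} \right)}\right) \log{\left(2 \theta^{2} + 5 \right)} - 8 \cos{\left(\frac{\theta}{2} + \frac{\pi}{3} \right)} + 8}{4}] = \frac{- 4 \theta^{4} \log{\left(2 \theta^{2} + 5 \right)} \sin{\left(\frac{4 \theta^{3}}{3} - 5 \theta^{2} \right)} + 10 \theta^{3} \log{\left(2 \theta^{2} + 5 \right)} \sin{\left(\frac{4 \theta^{3}}{3} - 5 \theta^{2} \right)} + 6 \theta^{2} \log{\left(2 \theta^{2} + 5 \right)} \sin{\left(3 \theta + 1 \right)} - 10 \theta^{2} \log{\left(2 \theta^{2} + 5 \right)} \sin{\left(\frac{4 \theta^{3}}{3} - 5 \theta^{2} \right)} + 4 \theta^{2} \sin{\left(\frac{\theta}{2} + \frac{\pi}{3} \right)} + 25 \theta \log{\left(2 \theta^{2} + 5 \right)} \sin{\left(\frac{4 \theta^{3}}{3} - 5 \theta^{2} \right)} - 4 \theta \cos{\left(3 \theta + 1 \right)} + 2 \theta \cos{\left(\frac{4 \theta^{3}}{3} - 5 \theta^{2} \right)} + 15 \log{\left(2 \theta^{2} + 5 \right)} \sin{\left(3 \theta + 1 \right)} + 10 \sin{\left(\frac{\theta}{2} + \frac{\pi}{3} \right)}}{4 \theta^{2} + 10}, which equals G'(\theta).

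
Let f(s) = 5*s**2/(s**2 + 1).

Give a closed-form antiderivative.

An antiderivative F(s) passes only if d/ds[F] lands on f(s) exactly.
Check: d/ds[5*s - 5*atan(s)] = 5*s**2/(s**2 + 1) = f(s).

An antiderivative is F(s) = 5*s - 5*atan(s).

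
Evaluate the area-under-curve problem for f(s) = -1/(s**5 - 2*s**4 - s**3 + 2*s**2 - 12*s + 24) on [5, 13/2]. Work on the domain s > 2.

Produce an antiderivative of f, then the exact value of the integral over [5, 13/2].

The denominator factors as (s - 2)**2*(s + 2)*(s**2 + 3); partial fractions split f into directly integrable pieces: -(s + 2)/(49*(s**2 + 3)) - 1/(112*(s + 2)) + 23/(784*(s - 2)) - 1/(28*(s - 2)**2).
F(s) = (69*s*log(s - 2) - 21*s*log(s + 2) - 24*s*log(s**2 + 3) - 32*sqrt(3)*s*atan(sqrt(3)*s/3) - 138*log(s - 2) + 42*log(s + 2) + 48*log(s**2 + 3) + 64*sqrt(3)*atan(sqrt(3)*s/3) + 84)/(2352*s - 4704) is an antiderivative of f.
Check: d/ds[(69*s*log(s - 2) - 21*s*log(s + 2) - 24*s*log(s**2 + 3) - 32*sqrt(3)*s*atan(sqrt(3)*s/3) - 138*log(s - 2) + 42*log(s + 2) + 48*log(s**2 + 3) + 64*sqrt(3)*atan(sqrt(3)*s/3) + 84)/(2352*s - 4704)] = -1/(s**5 - 2*s**4 - s**3 + 2*s**2 - 12*s + 24) = f(s).
F(13/2) = -log(181/4)/98 - 2*sqrt(3)*atan(13*sqrt(3)/6)/147 - log(17/2)/112 + 1/126 + 23*log(9/2)/784; F(5) = -log(28)/98 - 2*sqrt(3)*atan(5*sqrt(3)/3)/147 - log(7)/112 + 1/84 + 23*log(3)/784.
Integral = F(13/2) - F(5) = -log(181/4)/98 - 23*log(3)/784 - 2*sqrt(3)*atan(13*sqrt(3)/6)/147 - log(17/2)/112 - 1/252 + log(7)/112 + 2*sqrt(3)*atan(5*sqrt(3)/3)/147 + log(28)/98 + 23*log(9/2)/784.

Antiderivative: F(s) = (69*s*log(s - 2) - 21*s*log(s + 2) - 24*s*log(s**2 + 3) - 32*sqrt(3)*s*atan(sqrt(3)*s/3) - 138*log(s - 2) + 42*log(s + 2) + 48*log(s**2 + 3) + 64*sqrt(3)*atan(sqrt(3)*s/3) + 84)/(2352*s - 4704); value = -log(181/4)/98 - 23*log(3)/784 - 2*sqrt(3)*atan(13*sqrt(3)/6)/147 - log(17/2)/112 - 1/252 + log(7)/112 + 2*sqrt(3)*atan(5*sqrt(3)/3)/147 + log(28)/98 + 23*log(9/2)/784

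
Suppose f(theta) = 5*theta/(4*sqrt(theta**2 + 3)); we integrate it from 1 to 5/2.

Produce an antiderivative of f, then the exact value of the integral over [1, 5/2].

Antiderivative: F(theta) = 5*sqrt(theta**2 + 3)/4; value = -5/2 + 5*sqrt(37)/8

The substitution u = theta**2 + 3 works: f is exactly (dF/du)*(du/dtheta) for that inner function.
F(theta) = 5*sqrt(theta**2 + 3)/4 is an antiderivative of f.
Check: d/dtheta[5*sqrt(theta**2 + 3)/4] = 5*theta/(4*sqrt(theta**2 + 3)) = f(theta).
F(5/2) = 5*sqrt(37)/8; F(1) = 5/2.
Integral = F(5/2) - F(1) = -5/2 + 5*sqrt(37)/8.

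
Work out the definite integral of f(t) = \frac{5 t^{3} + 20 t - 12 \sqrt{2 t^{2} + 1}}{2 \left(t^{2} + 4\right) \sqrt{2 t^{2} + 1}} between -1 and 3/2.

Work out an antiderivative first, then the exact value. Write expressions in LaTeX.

Any candidate F(t) must reproduce f(t) exactly when differentiated.
F(t) = \frac{5 \sqrt{2 t^{2} + 1}}{4} - 3 \operatorname{atan}{\left(\frac{t}{2} \right)} is an antiderivative of f.
Check: d/dt[\frac{5 \sqrt{2 t^{2} + 1}}{4} - 3 \operatorname{atan}{\left(\frac{t}{2} \right)}] = \frac{5 t^{3} + 20 t - 12 \sqrt{2 t^{2} + 1}}{2 t^{2} \sqrt{2 t^{2} + 1} + 8 \sqrt{2 t^{2} + 1}}, which equals f(t).
F(3/2) = - 3 \operatorname{atan}{\left(\frac{3}{4} \right)} + \frac{5 \sqrt{22}}{8}; F(-1) = 3 \operatorname{atan}{\left(\frac{1}{2} \right)} + \frac{5 \sqrt{3}}{4}.
Integral = F(3/2) - F(-1) = - \frac{5 \sqrt{3}}{4} - 3 \operatorname{atan}{\left(\frac{3}{4} \right)} - 3 \operatorname{atan}{\left(\frac{1}{2} \right)} + \frac{5 \sqrt{22}}{8}.

Antiderivative: F(t) = \frac{5 \sqrt{2 t^{2} + 1}}{4} - 3 \operatorname{atan}{\left(\frac{t}{2} \right)}; value = - \frac{5 \sqrt{3}}{4} - 3 \operatorname{atan}{\left(\frac{3}{4} \right)} - 3 \operatorname{atan}{\left(\frac{1}{2} \right)} + \frac{5 \sqrt{22}}{8}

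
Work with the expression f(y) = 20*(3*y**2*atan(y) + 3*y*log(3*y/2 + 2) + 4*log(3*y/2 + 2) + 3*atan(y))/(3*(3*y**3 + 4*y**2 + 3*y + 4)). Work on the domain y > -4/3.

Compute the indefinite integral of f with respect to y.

f has the shape u'v + uv' for u = 20*atan(y)/3 and v = log(3*y/2 + 2) — it is the derivative of the product u*v.
Check: d/dy[20*log(3*y/2 + 2)*atan(y)/3] = (60*y**2*atan(y) + 60*y*log(3*y/2 + 2) + 80*log(3*y/2 + 2) + 60*atan(y))/(9*y**3 + 12*y**2 + 9*y + 12), which equals f(y).

F(y) = 20*log(3*y/2 + 2)*atan(y)/3 + C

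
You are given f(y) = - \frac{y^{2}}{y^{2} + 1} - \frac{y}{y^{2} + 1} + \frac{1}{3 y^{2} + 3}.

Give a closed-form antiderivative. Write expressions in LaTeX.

An antiderivative is F(y) = - y - \frac{\log{\left(y^{2} + 1 \right)}}{2} + \frac{4 \operatorname{atan}{\left(y \right)}}{3}.

The integrand splits into summands that can be handled one at a time.
Check: d/dy[- y - \frac{\log{\left(y^{2} + 1 \right)}}{2} + \frac{4 \operatorname{atan}{\left(y \right)}}{3}] = \frac{- 3 y^{2} - 3 y + 1}{3 y^{2} + 3}, which equals f(y).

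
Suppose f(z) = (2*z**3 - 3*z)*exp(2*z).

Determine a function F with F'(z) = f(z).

An antiderivative is F(z) = z**3*exp(2*z) - 3*z**2*exp(2*z)/2.

f has the shape u'v + uv' for u = z**3 - 3*z**2/2 and v = exp(2*z) — it is the derivative of the product u*v.
Check: d/dz[z**3*exp(2*z) - 3*z**2*exp(2*z)/2] = 2*z**3*exp(2*z) - 3*z*exp(2*z), which equals f(z).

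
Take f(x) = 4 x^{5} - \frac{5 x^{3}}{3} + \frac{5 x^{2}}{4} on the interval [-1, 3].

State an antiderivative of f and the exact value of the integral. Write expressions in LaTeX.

Antiderivative: F(x) = \frac{x^{3} \left(8 x^{3} - 5 x + 5\right)}{12}; value = \frac{1391}{3}

The integrand splits into summands that can be handled one at a time.
F(x) = \frac{x^{3} \left(8 x^{3} - 5 x + 5\right)}{12} is an antiderivative of f.
Check: d/dx[\frac{x^{3} \left(8 x^{3} - 5 x + 5\right)}{12}] = 4 x^{5} - \frac{5 x^{3}}{3} + \frac{5 x^{2}}{4} = f(x).
F(3) = \frac{927}{2}; F(-1) = - \frac{1}{6}.
Integral = F(3) - F(-1) = \frac{1391}{3}.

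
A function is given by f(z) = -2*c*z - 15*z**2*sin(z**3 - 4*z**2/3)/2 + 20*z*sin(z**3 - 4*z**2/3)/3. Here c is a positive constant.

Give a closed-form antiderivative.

The integrand splits into summands that can be handled one at a time.
Check: d/dz[-c*z**2 + 5*cos(z**3 - 4*z**2/3)/2] = -2*c*z - 15*z**2*sin(z**3 - 4*z**2/3)/2 + 20*z*sin(z**3 - 4*z**2/3)/3 = f(z).

An antiderivative is F(z) = -c*z**2 + 5*cos(z**3 - 4*z**2/3)/2.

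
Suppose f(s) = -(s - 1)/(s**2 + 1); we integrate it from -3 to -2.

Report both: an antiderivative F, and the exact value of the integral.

Antiderivative: F(s) = -log(s**2 + 1)/2 + atan(s); value = -atan(2) - log(5)/2 + log(10)/2 + atan(3)

Any candidate F(s) must reproduce f(s) exactly when differentiated.
F(s) = -log(s**2 + 1)/2 + atan(s) is an antiderivative of f.
Check: d/ds[-log(s**2 + 1)/2 + atan(s)] = (1 - s)/(s**2 + 1), which equals f(s).
F(-2) = -atan(2) - log(5)/2; F(-3) = -atan(3) - log(10)/2.
Integral = F(-2) - F(-3) = -atan(2) - log(5)/2 + log(10)/2 + atan(3).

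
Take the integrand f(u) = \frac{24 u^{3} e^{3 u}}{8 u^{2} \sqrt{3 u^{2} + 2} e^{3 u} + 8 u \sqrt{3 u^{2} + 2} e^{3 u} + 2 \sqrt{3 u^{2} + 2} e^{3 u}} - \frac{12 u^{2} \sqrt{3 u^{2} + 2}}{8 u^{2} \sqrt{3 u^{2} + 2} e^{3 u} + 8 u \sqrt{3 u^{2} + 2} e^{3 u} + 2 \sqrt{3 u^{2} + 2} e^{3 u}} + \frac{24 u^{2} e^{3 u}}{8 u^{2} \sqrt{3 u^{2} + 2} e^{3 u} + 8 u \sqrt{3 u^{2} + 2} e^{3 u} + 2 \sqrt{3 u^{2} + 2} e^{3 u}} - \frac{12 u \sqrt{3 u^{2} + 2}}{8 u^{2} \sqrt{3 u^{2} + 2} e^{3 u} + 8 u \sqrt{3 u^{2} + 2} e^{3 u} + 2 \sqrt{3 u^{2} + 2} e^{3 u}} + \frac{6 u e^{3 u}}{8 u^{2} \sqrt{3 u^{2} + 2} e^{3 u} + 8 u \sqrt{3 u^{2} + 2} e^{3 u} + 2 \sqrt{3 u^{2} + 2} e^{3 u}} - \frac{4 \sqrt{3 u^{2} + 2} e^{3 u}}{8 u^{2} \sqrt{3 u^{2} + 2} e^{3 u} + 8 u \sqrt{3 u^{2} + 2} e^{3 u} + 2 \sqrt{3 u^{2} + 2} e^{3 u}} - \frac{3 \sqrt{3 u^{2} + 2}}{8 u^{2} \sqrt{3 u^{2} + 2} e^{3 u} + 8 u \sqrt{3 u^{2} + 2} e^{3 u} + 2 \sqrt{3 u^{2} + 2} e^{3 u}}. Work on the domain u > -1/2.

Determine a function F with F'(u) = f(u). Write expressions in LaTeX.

Integrate term by term and add the pieces.
Check: d/du[\sqrt{3 u^{2} + 2} + \frac{e^{- 3 u}}{2} + \frac{1}{2 u + 1}] = \frac{24 u^{3} e^{3 u} - 12 u^{2} \sqrt{3 u^{2} + 2} + 24 u^{2} e^{3 u} - 12 u \sqrt{3 u^{2} + 2} + 6 u e^{3 u} - 4 \sqrt{3 u^{2} + 2} e^{3 u} - 3 \sqrt{3 u^{2} + 2}}{8 u^{2} \sqrt{3 u^{2} + 2} e^{3 u} + 8 u \sqrt{3 u^{2} + 2} e^{3 u} + 2 \sqrt{3 u^{2} + 2} e^{3 u}}, which equals f(u).

An antiderivative is F(u) = \sqrt{3 u^{2} + 2} + \frac{e^{- 3 u}}{2} + \frac{1}{2 u + 1}.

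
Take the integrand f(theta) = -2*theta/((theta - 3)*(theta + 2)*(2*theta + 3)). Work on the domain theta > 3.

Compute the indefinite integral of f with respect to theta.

F(theta) = -2*log(theta - 3)/15 - 2*log(theta + 3/2)/3 + 4*log(theta + 2)/5 + C

The denominator factors as (theta - 3)*(theta + 2)*(2*theta + 3); partial fractions split f into directly integrable pieces: -4/(3*(2*theta + 3)) + 4/(5*(theta + 2)) - 2/(15*(theta - 3)).
Check: d/dtheta[-2*log(theta - 3)/15 - 2*log(theta + 3/2)/3 + 4*log(theta + 2)/5] = -2*theta/(2*theta**3 + theta**2 - 15*theta - 18), which equals f(theta).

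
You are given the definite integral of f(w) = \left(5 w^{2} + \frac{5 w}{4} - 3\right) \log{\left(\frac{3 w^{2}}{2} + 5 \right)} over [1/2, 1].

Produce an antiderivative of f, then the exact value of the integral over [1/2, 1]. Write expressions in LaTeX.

Antiderivative: F(w) = \frac{5 w^{3} \log{\left(\frac{3 w^{2}}{2} + 5 \right)}}{3} - \frac{10 w^{3}}{9} + \frac{5 w^{2} \log{\left(\frac{3 w^{2}}{2} + 5 \right)}}{8} - \frac{5 w^{2}}{8} - 3 w \log{\left(\frac{3 w^{2}}{2} + 5 \right)} + \frac{154 w}{9} + \frac{25 \log{\left(w^{2} + \frac{10}{3} \right)}}{12} - \frac{154 \sqrt{30} \operatorname{atan}{\left(\frac{\sqrt{30} w}{10} \right)}}{27}; value = - \frac{154 \sqrt{30} \operatorname{atan}{\left(\frac{\sqrt{30}}{10} \right)}}{27} - \frac{25 \log{\left(\frac{43}{12} \right)}}{12} - \frac{17 \log{\left(\frac{13}{2} \right)}}{24} + \frac{109 \log{\left(\frac{43}{8} \right)}}{96} + \frac{25 \log{\left(\frac{13}{3} \right)}}{12} + \frac{683}{96} + \frac{154 \sqrt{30} \operatorname{atan}{\left(\frac{\sqrt{30}}{20} \right)}}{27}

For F(w) to be correct the identity F'(w) - f(w) = 0 must hold.
F(w) = \frac{5 w^{3} \log{\left(\frac{3 w^{2}}{2} + 5 \right)}}{3} - \frac{10 w^{3}}{9} + \frac{5 w^{2} \log{\left(\frac{3 w^{2}}{2} + 5 \right)}}{8} - \frac{5 w^{2}}{8} - 3 w \log{\left(\frac{3 w^{2}}{2} + 5 \right)} + \frac{154 w}{9} + \frac{25 \log{\left(w^{2} + \frac{10}{3} \right)}}{12} - \frac{154 \sqrt{30} \operatorname{atan}{\left(\frac{\sqrt{30} w}{10} \right)}}{27} is an antiderivative of f.
Check: d/dw[\frac{5 w^{3} \log{\left(\frac{3 w^{2}}{2} + 5 \right)}}{3} - \frac{10 w^{3}}{9} + \frac{5 w^{2} \log{\left(\frac{3 w^{2}}{2} + 5 \right)}}{8} - \frac{5 w^{2}}{8} - 3 w \log{\left(\frac{3 w^{2}}{2} + 5 \right)} + \frac{154 w}{9} + \frac{25 \log{\left(w^{2} + \frac{10}{3} \right)}}{12} - \frac{154 \sqrt{30} \operatorname{atan}{\left(\frac{\sqrt{30} w}{10} \right)}}{27}] = 5 w^{2} \log{\left(\frac{3 w^{2}}{2} + 5 \right)} + \frac{5 w \log{\left(\frac{3 w^{2}}{2} + 5 \right)}}{4} - 3 \log{\left(\frac{3 w^{2}}{2} + 5 \right)}, which equals f(w).
F(1) = - \frac{154 \sqrt{30} \operatorname{atan}{\left(\frac{\sqrt{30}}{10} \right)}}{27} - \frac{17 \log{\left(\frac{13}{2} \right)}}{24} + \frac{25 \log{\left(\frac{13}{3} \right)}}{12} + \frac{123}{8}; F(1/2) = - \frac{154 \sqrt{30} \operatorname{atan}{\left(\frac{\sqrt{30}}{20} \right)}}{27} - \frac{109 \log{\left(\frac{43}{8} \right)}}{96} + \frac{25 \log{\left(\frac{43}{12} \right)}}{12} + \frac{793}{96}.
Integral = F(1) - F(1/2) = - \frac{154 \sqrt{30} \operatorname{atan}{\left(\frac{\sqrt{30}}{10} \right)}}{27} - \frac{25 \log{\left(\frac{43}{12} \right)}}{12} - \frac{17 \log{\left(\frac{13}{2} \right)}}{24} + \frac{109 \log{\left(\frac{43}{8} \right)}}{96} + \frac{25 \log{\left(\frac{13}{3} \right)}}{12} + \frac{683}{96} + \frac{154 \sqrt{30} \operatorname{atan}{\left(\frac{\sqrt{30}}{20} \right)}}{27}.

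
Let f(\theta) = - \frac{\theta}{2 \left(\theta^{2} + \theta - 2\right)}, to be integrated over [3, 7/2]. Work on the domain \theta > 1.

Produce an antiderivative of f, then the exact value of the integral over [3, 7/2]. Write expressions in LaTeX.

The denominator factors as 2 \left(\theta - 1\right) \left(\theta + 2\right); partial fractions split f into directly integrable pieces: - \frac{1}{3 \left(\theta + 2\right)} - \frac{1}{6 \left(\theta - 1\right)}.
F(\theta) = - \frac{\log{\left(\theta - 1 \right)}}{6} - \frac{\log{\left(\theta + 2 \right)}}{3} is an antiderivative of f.
Check: d/d\theta[- \frac{\log{\left(\theta - 1 \right)}}{6} - \frac{\log{\left(\theta + 2 \right)}}{3}] = - \frac{\theta}{2 \theta^{2} + 2 \theta - 4}, which equals f(\theta).
F(7/2) = - \frac{\log{\left(\frac{11}{2} \right)}}{3} - \frac{\log{\left(\frac{5}{2} \right)}}{6}; F(3) = - \frac{\log{\left(5 \right)}}{3} - \frac{\log{\left(2 \right)}}{6}.
Integral = F(7/2) - F(3) = - \frac{\log{\left(\frac{11}{2} \right)}}{3} - \frac{\log{\left(\frac{5}{2} \right)}}{6} + \frac{\log{\left(2 \right)}}{6} + \frac{\log{\left(5 \right)}}{3}.

Antiderivative: F(\theta) = - \frac{\log{\left(\theta - 1 \right)}}{6} - \frac{\log{\left(\theta + 2 \right)}}{3}; value = - \frac{\log{\left(\frac{11}{2} \right)}}{3} - \frac{\log{\left(\frac{5}{2} \right)}}{6} + \frac{\log{\left(2 \right)}}{6} + \frac{\log{\left(5 \right)}}{3}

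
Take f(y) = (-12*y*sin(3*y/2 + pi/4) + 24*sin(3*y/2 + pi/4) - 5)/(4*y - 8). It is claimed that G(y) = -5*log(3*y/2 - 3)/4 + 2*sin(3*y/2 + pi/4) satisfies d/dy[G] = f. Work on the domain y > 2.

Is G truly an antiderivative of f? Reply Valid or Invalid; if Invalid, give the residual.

Invalid: d/dy[G] - f = 3*sin(3*y/2 + pi/4) + 3*cos(3*y/2 + pi/4), which is not 0.

d/dy[G] = (12*y*cos(3*y/2 + pi/4) - 24*cos(3*y/2 + pi/4) - 5)/(4*y - 8)
d/dy[G] - f(y) = 3*sin(3*y/2 + pi/4) + 3*cos(3*y/2 + pi/4) != 0.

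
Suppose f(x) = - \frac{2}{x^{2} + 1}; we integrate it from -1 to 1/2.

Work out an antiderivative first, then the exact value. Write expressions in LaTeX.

For F(x) to be correct the identity F'(x) - f(x) = 0 must hold.
F(x) = - 2 \operatorname{atan}{\left(x \right)} is an antiderivative of f.
Check: d/dx[- 2 \operatorname{atan}{\left(x \right)}] = - \frac{2}{x^{2} + 1} = f(x).
F(1/2) = - 2 \operatorname{atan}{\left(\frac{1}{2} \right)}; F(-1) = \frac{\pi}{2}.
Integral = F(1/2) - F(-1) = - \frac{\pi}{2} - 2 \operatorname{atan}{\left(\frac{1}{2} \right)}.

Antiderivative: F(x) = - 2 \operatorname{atan}{\left(x \right)}; value = - \frac{\pi}{2} - 2 \operatorname{atan}{\left(\frac{1}{2} \right)}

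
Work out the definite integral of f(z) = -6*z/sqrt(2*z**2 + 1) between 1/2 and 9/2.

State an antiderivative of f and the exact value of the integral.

The substitution u = 2*z**2 + 1 works: f is exactly (dF/du)*(du/dz) for that inner function.
F(z) = -3*sqrt(2*z**2 + 1) is an antiderivative of f.
Check: d/dz[-3*sqrt(2*z**2 + 1)] = -6*z/sqrt(2*z**2 + 1) = f(z).
F(9/2) = -3*sqrt(166)/2; F(1/2) = -3*sqrt(6)/2.
Integral = F(9/2) - F(1/2) = -3*sqrt(166)/2 + 3*sqrt(6)/2.

Antiderivative: F(z) = -3*sqrt(2*z**2 + 1); value = -3*sqrt(166)/2 + 3*sqrt(6)/2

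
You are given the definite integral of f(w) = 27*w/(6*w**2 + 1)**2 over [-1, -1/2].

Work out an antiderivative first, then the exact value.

The substitution u = 4*w**2 + 2/3 works: f is exactly (dF/du)*(du/dw) for that inner function.
F(w) = -3/(2*(4*w**2 + 2/3)) is an antiderivative of f.
Check: d/dw[-3/(2*(4*w**2 + 2/3))] = 27*w/(36*w**4 + 12*w**2 + 1), which equals f(w).
F(-1/2) = -9/10; F(-1) = -9/28.
Integral = F(-1/2) - F(-1) = -81/140.

Antiderivative: F(w) = -3/(2*(4*w**2 + 2/3)); value = -81/140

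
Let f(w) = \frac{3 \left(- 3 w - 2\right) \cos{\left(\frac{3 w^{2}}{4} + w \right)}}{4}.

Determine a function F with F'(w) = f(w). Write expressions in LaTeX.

f matches the chain-rule pattern g'(h)*h' with inner function h(w) = \frac{3 w^{2}}{4} + w; substituting u = h(w) collapses the integral.
Check: d/dw[- \frac{3 \sin{\left(\frac{3 w^{2}}{4} + w \right)}}{2}] = - \frac{9 w \cos{\left(\frac{3 w^{2}}{4} + w \right)}}{4} - \frac{3 \cos{\left(\frac{3 w^{2}}{4} + w \right)}}{2}, which equals f(w).

An antiderivative is F(w) = - \frac{3 \sin{\left(\frac{3 w^{2}}{4} + w \right)}}{2}.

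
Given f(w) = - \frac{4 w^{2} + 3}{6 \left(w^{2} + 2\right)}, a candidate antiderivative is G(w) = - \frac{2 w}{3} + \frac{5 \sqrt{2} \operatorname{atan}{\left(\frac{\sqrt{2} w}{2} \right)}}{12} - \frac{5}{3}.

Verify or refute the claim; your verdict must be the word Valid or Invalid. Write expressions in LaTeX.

Valid: G'(w) = f(w).

d/dw[G] = \frac{- 4 w^{2} - 3}{6 w^{2} + 12}
This equals f(w) exactly, so the claim holds.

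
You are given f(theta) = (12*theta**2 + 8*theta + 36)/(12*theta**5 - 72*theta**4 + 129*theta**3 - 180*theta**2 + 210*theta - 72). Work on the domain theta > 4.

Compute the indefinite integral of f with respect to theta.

F(theta) = (442*log(theta - 4) - 1890*log(theta - 3/2) + 1462*log(theta - 1/2) - 7*log(theta**2 + 2) + 168*sqrt(2)*atan(sqrt(2)*theta/2))/3213 + C

The denominator factors as 3*(theta - 4)*(2*theta - 3)*(2*theta - 1)*(theta**2 + 2); partial fractions split f into directly integrable pieces: -2*(theta - 24)/(459*(theta**2 + 2)) + 172/(189*(2*theta - 1)) - 20/(17*(2*theta - 3)) + 26/(189*(theta - 4)).
Check: d/dtheta[(442*log(theta - 4) - 1890*log(theta - 3/2) + 1462*log(theta - 1/2) - 7*log(theta**2 + 2) + 168*sqrt(2)*atan(sqrt(2)*theta/2))/3213] = (12*theta**2 + 8*theta + 36)/(12*theta**5 - 72*theta**4 + 129*theta**3 - 180*theta**2 + 210*theta - 72) = f(theta).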